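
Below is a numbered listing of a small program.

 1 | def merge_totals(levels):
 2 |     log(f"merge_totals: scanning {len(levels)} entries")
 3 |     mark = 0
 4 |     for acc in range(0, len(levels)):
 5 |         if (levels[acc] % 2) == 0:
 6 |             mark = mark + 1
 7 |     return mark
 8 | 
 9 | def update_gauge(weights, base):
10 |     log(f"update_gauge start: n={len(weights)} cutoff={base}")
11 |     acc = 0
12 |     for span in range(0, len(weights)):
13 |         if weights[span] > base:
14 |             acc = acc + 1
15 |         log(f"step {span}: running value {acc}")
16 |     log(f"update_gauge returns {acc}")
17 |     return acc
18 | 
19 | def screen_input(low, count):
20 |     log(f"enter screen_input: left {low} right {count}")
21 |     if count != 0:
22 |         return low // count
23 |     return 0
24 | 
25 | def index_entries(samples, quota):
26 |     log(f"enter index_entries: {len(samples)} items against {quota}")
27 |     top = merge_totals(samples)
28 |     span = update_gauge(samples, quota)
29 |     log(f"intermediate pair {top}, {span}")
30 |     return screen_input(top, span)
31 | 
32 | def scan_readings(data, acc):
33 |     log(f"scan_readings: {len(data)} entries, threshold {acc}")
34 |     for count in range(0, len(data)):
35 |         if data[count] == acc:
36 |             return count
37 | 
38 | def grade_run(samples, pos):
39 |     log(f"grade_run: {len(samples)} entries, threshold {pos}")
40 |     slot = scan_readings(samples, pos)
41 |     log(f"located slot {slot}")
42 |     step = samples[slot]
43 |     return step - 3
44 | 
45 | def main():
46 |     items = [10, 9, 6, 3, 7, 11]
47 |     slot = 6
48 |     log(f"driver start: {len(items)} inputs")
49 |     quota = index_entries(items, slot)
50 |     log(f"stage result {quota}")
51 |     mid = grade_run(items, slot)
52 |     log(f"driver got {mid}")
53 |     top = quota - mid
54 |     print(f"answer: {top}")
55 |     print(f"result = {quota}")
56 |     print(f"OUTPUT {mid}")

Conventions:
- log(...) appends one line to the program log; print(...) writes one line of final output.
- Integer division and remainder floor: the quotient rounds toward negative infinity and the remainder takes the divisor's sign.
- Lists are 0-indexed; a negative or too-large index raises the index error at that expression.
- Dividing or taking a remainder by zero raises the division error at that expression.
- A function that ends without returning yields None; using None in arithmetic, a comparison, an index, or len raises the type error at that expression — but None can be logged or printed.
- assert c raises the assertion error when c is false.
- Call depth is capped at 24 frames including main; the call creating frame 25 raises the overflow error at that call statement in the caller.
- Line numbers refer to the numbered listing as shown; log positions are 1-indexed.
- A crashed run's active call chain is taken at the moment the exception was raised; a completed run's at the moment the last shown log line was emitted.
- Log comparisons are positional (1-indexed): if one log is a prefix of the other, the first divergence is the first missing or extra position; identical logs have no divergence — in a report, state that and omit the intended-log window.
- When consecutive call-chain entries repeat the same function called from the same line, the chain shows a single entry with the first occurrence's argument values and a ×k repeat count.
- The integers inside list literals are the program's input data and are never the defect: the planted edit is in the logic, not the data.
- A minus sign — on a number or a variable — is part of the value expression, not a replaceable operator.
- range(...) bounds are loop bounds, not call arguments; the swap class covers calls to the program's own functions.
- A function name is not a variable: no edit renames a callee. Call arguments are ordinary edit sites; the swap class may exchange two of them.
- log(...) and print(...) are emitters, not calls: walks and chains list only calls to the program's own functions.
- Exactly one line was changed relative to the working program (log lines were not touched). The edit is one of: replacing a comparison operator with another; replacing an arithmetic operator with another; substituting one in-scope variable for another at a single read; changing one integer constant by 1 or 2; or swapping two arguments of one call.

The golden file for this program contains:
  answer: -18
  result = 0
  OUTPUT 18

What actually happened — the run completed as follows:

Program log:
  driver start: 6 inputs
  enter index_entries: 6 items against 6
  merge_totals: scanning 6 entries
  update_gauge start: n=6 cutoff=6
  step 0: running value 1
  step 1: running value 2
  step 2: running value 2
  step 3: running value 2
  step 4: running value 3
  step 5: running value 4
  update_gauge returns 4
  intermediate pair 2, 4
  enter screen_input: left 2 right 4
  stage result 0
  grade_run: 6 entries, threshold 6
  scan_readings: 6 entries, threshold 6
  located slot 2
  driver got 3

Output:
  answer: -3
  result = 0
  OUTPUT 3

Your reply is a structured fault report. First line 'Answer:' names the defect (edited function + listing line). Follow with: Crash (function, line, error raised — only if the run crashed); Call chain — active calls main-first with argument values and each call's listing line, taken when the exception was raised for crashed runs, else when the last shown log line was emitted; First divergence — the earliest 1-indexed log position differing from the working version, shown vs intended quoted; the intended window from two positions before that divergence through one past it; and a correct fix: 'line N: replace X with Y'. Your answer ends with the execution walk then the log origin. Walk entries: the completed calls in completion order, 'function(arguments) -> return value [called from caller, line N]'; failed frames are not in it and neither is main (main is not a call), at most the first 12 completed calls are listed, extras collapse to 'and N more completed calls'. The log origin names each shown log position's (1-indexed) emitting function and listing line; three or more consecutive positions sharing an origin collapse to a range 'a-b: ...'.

Answer: the defect is in grade_run at line 43.
Key observation: At log position 18 the runs split — shown 'driver got 3', but the working version logs 'driver got 18'.
Call chain: main.
First divergence: position 18 — shown 'driver got 3', intended 'driver got 18'.
Intended log window:
  16: scan_readings: 6 entries, threshold 6
  17: located slot 2
  18: driver got 18
Execution walk:
  merge_totals([10, 9, 6, 3, 7, 11]) -> 2  [called from index_entries, line 27]
  update_gauge([10, 9, 6, 3, 7, 11], 6) -> 4  [called from index_entries, line 28]
  screen_input(2, 4) -> 0  [called from index_entries, line 30]
  index_entries([10, 9, 6, 3, 7, 11], 6) -> 0  [called from main, line 49]
  scan_readings([10, 9, 6, 3, 7, 11], 6) -> 2  [called from grade_run, line 40]
  grade_run([10, 9, 6, 3, 7, 11], 6) -> 3  [called from main, line 51]
Origin of each log line:
  1: logged in main at line 48
  2: logged in index_entries at line 26
  3: logged in merge_totals at line 2
  4: logged in update_gauge at line 10
  5-10: logged in update_gauge at line 15
  11: logged in update_gauge at line 16
  12: logged in index_entries at line 29
  13: logged in screen_input at line 20
  14: logged in main at line 50
  15: logged in grade_run at line 39
  16: logged in scan_readings at line 33
  17: logged in grade_run at line 41
  18: logged in main at line 52
A correct fix: line 43: replace `-` with `*`.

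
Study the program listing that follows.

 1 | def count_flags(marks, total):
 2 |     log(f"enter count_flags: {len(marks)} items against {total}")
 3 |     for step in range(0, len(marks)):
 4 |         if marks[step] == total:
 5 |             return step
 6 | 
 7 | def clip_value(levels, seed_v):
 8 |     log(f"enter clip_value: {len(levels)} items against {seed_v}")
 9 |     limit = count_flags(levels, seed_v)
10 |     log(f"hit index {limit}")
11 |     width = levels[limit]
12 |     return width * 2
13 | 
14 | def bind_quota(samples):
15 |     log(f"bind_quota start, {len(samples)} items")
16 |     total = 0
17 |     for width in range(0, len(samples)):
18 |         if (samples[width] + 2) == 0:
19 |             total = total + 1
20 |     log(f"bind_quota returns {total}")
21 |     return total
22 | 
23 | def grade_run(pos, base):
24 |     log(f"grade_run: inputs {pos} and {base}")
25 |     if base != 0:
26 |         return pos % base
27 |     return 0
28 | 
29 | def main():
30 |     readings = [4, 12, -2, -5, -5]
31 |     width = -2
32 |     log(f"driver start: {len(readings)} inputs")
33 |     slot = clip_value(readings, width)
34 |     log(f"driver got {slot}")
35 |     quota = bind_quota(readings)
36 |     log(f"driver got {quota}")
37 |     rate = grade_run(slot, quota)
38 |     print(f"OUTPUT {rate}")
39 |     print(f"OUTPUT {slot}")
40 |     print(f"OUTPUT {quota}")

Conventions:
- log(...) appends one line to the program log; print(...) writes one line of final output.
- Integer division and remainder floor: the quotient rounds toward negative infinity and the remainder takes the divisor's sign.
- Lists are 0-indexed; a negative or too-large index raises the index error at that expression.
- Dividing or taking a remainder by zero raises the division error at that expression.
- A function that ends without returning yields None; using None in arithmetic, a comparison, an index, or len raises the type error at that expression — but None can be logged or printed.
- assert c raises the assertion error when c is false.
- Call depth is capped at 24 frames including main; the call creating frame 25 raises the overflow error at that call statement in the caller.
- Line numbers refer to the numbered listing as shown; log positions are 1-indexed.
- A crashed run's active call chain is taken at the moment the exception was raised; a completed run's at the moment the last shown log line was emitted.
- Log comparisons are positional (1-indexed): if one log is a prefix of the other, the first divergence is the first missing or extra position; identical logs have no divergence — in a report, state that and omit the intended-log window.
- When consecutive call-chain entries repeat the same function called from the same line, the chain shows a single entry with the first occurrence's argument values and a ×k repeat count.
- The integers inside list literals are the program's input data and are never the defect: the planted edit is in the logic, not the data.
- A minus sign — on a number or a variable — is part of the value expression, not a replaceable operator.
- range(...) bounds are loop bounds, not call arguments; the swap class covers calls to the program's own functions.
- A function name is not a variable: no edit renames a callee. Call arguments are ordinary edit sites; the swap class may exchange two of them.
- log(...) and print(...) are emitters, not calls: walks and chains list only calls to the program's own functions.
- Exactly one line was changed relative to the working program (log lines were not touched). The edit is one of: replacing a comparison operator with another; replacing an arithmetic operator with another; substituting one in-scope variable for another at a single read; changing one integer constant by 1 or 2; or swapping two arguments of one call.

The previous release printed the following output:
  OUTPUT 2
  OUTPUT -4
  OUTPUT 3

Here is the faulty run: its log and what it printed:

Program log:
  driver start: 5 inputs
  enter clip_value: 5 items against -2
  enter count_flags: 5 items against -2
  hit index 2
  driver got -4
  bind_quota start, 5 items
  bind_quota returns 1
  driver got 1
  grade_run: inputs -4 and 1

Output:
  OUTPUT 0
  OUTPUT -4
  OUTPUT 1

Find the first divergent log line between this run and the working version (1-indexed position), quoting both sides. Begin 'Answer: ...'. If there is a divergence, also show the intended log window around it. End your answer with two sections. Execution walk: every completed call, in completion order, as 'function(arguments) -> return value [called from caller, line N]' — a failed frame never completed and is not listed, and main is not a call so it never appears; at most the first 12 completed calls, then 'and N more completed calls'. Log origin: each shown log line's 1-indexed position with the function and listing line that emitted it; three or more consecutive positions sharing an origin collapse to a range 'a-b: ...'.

Answer: position 7 — the shown line 'bind_quota returns 1' should read 'bind_quota returns 3'.
Intended log window:
  5: driver got -4
  6: bind_quota start, 5 items
  7: bind_quota returns 3
  8: driver got 3
Execution walk:
  count_flags([4, 12, -2, -5, -5], -2) -> 2  [called from clip_value, line 9]
  clip_value([4, 12, -2, -5, -5], -2) -> -4  [called from main, line 33]
  bind_quota([4, 12, -2, -5, -5]) -> 1  [called from main, line 35]
  grade_run(-4, 1) -> 0  [called from main, line 37]
Log origin:
  1: logged in main at line 32
  2: logged in clip_value at line 8
  3: logged in count_flags at line 2
  4: logged in clip_value at line 10
  5: logged in main at line 34
  6: logged in bind_quota at line 15
  7: logged in bind_quota at line 20
  8: logged in main at line 36
  9: logged in grade_run at line 24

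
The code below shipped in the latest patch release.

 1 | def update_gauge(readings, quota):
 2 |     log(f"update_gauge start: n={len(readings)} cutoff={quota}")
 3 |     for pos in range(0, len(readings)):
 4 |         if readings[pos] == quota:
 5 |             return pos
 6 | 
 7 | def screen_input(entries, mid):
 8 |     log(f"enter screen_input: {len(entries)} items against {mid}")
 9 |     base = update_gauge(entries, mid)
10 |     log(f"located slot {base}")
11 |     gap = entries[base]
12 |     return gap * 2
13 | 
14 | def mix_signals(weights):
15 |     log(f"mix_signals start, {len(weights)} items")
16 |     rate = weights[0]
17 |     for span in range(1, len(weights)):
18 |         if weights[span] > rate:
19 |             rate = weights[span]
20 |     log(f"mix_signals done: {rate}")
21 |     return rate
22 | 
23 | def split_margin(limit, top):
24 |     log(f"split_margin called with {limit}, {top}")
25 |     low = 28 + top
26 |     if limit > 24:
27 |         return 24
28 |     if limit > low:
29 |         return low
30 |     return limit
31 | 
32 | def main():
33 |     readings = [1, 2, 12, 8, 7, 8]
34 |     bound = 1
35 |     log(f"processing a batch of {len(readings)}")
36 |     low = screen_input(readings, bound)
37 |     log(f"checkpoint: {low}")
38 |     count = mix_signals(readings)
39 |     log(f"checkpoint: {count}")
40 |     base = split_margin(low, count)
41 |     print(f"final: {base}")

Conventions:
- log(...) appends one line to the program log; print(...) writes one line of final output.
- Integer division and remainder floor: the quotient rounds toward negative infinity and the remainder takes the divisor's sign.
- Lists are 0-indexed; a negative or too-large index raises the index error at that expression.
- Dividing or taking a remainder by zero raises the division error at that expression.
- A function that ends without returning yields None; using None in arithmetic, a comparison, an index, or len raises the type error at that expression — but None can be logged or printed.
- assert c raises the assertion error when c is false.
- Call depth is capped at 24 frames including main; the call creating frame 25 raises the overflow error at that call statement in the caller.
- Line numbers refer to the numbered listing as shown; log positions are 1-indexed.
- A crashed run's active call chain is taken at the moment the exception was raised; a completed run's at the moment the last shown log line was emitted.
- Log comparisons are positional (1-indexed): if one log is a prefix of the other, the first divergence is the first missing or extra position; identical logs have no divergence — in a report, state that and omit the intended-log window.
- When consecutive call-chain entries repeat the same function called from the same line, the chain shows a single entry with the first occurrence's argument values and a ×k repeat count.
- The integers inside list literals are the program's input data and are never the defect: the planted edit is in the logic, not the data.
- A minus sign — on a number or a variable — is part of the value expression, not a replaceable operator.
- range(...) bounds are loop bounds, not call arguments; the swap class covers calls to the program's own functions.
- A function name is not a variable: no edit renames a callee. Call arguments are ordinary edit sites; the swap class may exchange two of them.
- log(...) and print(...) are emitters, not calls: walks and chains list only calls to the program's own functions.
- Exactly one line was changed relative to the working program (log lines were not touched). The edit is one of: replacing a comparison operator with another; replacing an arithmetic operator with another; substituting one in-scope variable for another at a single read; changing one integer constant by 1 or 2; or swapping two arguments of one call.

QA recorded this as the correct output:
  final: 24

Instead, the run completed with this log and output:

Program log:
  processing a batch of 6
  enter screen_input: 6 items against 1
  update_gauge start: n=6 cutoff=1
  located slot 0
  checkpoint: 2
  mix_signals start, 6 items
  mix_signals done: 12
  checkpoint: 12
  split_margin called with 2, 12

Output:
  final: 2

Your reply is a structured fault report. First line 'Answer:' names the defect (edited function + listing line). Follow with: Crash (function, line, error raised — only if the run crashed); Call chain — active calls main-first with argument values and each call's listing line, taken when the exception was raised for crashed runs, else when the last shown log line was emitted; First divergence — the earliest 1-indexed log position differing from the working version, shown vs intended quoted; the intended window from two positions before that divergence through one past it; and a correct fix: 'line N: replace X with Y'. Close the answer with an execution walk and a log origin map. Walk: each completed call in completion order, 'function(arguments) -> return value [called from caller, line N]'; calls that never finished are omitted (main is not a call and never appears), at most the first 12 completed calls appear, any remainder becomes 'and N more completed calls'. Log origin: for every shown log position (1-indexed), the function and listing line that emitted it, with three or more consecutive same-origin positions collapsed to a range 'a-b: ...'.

Answer: the defect is in split_margin at line 26.
Core observation: Every logged value matches the working version; the printed result is what differs.
Call chain: main -> split_margin(2, 12) (called at line 40).
First divergence: there is none — every log position agrees.
Execution walk:
  update_gauge([1, 2, 12, 8, 7, 8], 1) -> 0  [called from screen_input, line 9]
  screen_input([1, 2, 12, 8, 7, 8], 1) -> 2  [called from main, line 36]
  mix_signals([1, 2, 12, 8, 7, 8]) -> 12  [called from main, line 38]
  split_margin(2, 12) -> 2  [called from main, line 40]
Origin of each log line:
  1: emitted by main (line 35)
  2: emitted by screen_input (line 8)
  3: emitted by update_gauge (line 2)
  4: emitted by screen_input (line 10)
  5: emitted by main (line 37)
  6: emitted by mix_signals (line 15)
  7: emitted by mix_signals (line 20)
  8: emitted by main (line 39)
  9: emitted by split_margin (line 24)
A correct fix: line 26: replace `>` with `<`.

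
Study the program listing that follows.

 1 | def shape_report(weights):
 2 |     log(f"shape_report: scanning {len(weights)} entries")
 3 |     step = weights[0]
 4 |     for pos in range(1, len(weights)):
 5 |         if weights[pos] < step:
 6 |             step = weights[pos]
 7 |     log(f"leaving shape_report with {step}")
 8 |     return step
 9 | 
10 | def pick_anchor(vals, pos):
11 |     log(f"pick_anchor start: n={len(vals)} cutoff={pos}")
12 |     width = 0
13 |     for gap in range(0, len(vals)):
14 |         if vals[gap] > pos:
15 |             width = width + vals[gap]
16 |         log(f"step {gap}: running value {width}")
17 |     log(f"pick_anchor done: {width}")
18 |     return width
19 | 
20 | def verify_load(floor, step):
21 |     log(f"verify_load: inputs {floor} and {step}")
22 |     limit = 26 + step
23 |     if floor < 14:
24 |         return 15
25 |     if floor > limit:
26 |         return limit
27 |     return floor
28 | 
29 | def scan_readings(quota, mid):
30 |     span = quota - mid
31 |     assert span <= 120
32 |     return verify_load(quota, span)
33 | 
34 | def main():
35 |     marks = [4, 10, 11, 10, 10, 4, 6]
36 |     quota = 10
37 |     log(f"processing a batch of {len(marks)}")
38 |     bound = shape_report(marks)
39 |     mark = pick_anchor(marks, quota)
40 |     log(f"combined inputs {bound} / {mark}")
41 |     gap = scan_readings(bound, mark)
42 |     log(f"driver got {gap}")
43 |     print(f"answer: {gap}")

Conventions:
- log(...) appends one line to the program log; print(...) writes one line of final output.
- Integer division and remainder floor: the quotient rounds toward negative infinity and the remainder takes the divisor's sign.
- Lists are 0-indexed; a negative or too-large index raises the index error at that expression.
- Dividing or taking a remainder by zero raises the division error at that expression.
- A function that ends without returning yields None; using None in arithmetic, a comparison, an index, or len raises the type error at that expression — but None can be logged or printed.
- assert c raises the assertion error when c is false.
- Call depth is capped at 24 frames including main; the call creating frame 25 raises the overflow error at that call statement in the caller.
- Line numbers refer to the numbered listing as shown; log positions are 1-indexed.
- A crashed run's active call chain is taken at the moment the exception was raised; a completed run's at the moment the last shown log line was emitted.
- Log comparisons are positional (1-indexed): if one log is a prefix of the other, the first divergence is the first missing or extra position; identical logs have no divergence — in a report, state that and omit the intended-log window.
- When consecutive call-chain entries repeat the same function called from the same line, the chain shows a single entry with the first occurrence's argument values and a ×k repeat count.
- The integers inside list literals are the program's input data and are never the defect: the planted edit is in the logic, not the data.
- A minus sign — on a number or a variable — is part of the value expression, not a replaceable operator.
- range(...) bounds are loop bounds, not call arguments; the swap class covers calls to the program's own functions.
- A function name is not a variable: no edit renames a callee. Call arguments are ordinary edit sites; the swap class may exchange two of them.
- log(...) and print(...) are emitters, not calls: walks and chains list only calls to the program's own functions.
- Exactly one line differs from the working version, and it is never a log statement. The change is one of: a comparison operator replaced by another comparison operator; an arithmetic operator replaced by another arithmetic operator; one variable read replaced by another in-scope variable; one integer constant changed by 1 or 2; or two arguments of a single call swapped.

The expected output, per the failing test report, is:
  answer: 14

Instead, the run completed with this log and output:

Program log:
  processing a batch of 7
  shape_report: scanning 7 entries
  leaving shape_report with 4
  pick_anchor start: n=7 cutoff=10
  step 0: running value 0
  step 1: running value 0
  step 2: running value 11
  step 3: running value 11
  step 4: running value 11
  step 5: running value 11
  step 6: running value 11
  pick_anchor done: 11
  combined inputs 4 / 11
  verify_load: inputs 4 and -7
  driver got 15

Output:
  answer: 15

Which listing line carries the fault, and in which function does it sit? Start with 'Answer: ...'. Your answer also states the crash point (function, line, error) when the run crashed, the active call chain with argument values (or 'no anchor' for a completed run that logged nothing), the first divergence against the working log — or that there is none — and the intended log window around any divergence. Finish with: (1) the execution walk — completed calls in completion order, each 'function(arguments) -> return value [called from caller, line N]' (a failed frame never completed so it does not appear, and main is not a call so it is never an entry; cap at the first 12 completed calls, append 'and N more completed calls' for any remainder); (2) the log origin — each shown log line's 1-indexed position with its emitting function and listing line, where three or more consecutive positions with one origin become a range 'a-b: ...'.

Answer: the defect is in verify_load at line 24.
The tell: At log position 15 the runs split — shown 'driver got 15', but the working version logs 'driver got 14'.
Call chain: main.
First divergence: position 15 — the shown line 'driver got 15' should read 'driver got 14'.
Intended log window:
  13: combined inputs 4 / 11
  14: verify_load: inputs 4 and -7
  15: driver got 14
Execution walk:
  shape_report([4, 10, 11, 10, 10, 4, 6]) -> 4  [called from main, line 38]
  pick_anchor([4, 10, 11, 10, 10, 4, 6], 10) -> 11  [called from main, line 39]
  verify_load(4, -7) -> 15  [called from scan_readings, line 32]
  scan_readings(4, 11) -> 15  [called from main, line 41]
Log origin:
  1 — main, line 37
  2 — shape_report, line 2
  3 — shape_report, line 7
  4 — pick_anchor, line 11
  5-11 — pick_anchor, line 16
  12 — pick_anchor, line 17
  13 — main, line 40
  14 — verify_load, line 21
  15 — main, line 42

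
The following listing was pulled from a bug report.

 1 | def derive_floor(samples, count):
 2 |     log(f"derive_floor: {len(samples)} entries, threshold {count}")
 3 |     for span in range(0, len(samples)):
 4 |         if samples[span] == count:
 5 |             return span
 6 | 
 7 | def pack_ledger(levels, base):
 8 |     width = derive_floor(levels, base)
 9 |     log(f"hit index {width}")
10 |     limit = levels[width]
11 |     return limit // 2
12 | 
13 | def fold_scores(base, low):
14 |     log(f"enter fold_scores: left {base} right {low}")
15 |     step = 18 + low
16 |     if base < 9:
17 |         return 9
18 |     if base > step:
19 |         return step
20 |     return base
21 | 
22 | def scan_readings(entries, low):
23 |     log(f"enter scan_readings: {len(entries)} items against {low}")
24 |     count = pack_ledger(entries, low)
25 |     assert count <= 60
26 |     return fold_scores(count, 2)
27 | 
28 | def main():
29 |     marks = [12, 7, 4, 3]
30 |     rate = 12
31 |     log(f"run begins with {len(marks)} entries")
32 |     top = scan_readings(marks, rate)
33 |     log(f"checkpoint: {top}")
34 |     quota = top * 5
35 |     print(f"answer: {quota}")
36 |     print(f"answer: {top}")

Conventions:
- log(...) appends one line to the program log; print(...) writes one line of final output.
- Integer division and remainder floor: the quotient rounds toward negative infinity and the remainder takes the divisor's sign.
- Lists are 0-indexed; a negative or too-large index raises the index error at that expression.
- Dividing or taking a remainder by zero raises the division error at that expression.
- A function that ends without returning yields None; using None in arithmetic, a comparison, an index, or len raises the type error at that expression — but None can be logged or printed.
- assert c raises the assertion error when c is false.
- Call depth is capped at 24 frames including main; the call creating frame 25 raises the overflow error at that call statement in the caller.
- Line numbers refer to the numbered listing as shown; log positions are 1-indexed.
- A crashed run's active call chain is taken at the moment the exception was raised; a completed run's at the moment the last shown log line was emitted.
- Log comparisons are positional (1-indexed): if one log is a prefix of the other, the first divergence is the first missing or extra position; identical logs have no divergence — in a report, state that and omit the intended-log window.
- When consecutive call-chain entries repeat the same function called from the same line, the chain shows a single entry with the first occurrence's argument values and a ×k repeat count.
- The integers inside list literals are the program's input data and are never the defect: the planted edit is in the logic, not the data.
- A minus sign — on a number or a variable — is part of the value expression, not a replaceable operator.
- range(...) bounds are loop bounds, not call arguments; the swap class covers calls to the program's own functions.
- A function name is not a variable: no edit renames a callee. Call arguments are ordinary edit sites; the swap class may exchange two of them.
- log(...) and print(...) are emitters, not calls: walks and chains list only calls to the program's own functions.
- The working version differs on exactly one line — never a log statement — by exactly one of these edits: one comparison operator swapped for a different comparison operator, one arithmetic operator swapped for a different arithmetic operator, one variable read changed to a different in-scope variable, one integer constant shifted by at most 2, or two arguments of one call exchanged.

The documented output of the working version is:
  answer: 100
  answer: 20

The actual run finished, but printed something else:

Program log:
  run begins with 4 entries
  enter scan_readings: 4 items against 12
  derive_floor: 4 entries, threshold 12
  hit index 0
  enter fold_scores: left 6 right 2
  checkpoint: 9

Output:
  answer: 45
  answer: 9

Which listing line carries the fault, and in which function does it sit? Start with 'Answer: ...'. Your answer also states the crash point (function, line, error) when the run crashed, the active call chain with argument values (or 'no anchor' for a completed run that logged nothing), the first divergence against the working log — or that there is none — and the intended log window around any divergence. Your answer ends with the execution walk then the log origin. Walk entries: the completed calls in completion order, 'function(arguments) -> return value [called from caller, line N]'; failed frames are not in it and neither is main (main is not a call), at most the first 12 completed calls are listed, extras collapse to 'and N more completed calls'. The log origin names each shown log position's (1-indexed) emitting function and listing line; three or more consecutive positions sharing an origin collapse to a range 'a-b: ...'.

Answer: the defect is in pack_ledger at line 11.
Core observation: The log first diverges at position 5: the faulty run prints 'enter fold_scores: left 6 right 2' where the working version prints 'enter fold_scores: left 24 right 2'.
Call chain: main.
First divergence: position 5; shown 'enter fold_scores: left 6 right 2' vs intended 'enter fold_scores: left 24 right 2'.
Intended log window:
  3: derive_floor: 4 entries, threshold 12
  4: hit index 0
  5: enter fold_scores: left 24 right 2
  6: checkpoint: 20
Execution walk:
  derive_floor([12, 7, 4, 3], 12) -> 0  [called from pack_ledger, line 8]
  pack_ledger([12, 7, 4, 3], 12) -> 6  [called from scan_readings, line 24]
  fold_scores(6, 2) -> 9  [called from scan_readings, line 26]
  scan_readings([12, 7, 4, 3], 12) -> 9  [called from main, line 32]
Origin of each log line:
  1: emitted by main (line 31)
  2: emitted by scan_readings (line 23)
  3: emitted by derive_floor (line 2)
  4: emitted by pack_ledger (line 9)
  5: emitted by fold_scores (line 14)
  6: emitted by main (line 33)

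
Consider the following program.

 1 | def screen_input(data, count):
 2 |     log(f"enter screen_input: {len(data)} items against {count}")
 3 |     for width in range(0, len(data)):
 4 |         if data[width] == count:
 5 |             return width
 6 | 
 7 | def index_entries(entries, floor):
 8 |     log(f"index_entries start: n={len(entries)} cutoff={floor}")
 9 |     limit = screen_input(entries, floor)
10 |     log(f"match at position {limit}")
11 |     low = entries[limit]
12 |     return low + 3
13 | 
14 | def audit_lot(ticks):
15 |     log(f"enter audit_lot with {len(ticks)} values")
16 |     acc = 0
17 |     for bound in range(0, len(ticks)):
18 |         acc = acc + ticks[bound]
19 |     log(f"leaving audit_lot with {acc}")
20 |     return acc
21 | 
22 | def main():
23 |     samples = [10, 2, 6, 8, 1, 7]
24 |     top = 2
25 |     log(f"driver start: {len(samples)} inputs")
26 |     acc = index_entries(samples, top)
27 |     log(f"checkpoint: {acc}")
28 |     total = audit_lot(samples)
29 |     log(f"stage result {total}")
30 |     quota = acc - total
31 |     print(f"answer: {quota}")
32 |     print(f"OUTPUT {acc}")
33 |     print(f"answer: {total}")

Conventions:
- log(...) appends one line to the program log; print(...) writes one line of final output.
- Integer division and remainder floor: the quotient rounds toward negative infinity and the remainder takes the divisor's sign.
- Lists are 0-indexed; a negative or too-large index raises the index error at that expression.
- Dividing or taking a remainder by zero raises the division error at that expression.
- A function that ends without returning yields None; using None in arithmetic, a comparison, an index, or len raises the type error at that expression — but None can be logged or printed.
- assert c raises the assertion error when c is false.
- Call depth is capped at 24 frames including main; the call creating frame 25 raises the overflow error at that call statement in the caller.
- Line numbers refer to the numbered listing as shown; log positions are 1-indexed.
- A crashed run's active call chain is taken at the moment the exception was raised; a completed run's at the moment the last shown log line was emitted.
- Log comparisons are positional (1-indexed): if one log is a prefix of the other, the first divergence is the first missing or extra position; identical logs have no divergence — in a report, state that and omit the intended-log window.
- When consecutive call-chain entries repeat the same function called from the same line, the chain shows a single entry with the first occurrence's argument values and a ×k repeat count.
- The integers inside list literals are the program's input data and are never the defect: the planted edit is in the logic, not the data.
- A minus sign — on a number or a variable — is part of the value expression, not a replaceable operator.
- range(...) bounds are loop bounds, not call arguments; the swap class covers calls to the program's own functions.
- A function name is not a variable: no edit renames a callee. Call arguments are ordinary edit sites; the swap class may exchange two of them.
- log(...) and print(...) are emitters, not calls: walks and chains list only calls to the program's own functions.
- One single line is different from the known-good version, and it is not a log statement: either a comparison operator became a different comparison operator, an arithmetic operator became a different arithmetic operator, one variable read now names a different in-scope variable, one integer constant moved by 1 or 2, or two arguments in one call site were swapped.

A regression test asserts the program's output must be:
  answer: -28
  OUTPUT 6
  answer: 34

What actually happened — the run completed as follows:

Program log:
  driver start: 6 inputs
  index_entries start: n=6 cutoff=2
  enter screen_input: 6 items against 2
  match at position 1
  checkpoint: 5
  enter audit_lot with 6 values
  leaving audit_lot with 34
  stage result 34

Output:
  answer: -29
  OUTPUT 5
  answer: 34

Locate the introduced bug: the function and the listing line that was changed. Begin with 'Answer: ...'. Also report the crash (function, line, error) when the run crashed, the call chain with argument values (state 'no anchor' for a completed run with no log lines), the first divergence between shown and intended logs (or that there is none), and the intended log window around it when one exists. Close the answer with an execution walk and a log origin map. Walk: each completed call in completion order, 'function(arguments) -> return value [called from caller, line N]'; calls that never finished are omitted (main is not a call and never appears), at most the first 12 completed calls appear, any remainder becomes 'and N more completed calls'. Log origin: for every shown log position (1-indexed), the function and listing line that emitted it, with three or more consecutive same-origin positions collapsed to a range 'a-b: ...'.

Answer: the defect is in index_entries at line 12.
The tell: Log line 5 is where behavior first shows: 'checkpoint: 5' appears instead of 'checkpoint: 6'.
Call chain: main.
First divergence: position 5 — shown 'checkpoint: 5', intended 'checkpoint: 6'.
Intended log window:
  3: enter screen_input: 6 items against 2
  4: match at position 1
  5: checkpoint: 6
  6: enter audit_lot with 6 values
Execution walk:
  screen_input([10, 2, 6, 8, 1, 7], 2) -> 1  [called from index_entries, line 9]
  index_entries([10, 2, 6, 8, 1, 7], 2) -> 5  [called from main, line 26]
  audit_lot([10, 2, 6, 8, 1, 7]) -> 34  [called from main, line 28]
Log origins:
  1 — main, line 25
  2 — index_entries, line 8
  3 — screen_input, line 2
  4 — index_entries, line 10
  5 — main, line 27
  6 — audit_lot, line 15
  7 — audit_lot, line 19
  8 — main, line 29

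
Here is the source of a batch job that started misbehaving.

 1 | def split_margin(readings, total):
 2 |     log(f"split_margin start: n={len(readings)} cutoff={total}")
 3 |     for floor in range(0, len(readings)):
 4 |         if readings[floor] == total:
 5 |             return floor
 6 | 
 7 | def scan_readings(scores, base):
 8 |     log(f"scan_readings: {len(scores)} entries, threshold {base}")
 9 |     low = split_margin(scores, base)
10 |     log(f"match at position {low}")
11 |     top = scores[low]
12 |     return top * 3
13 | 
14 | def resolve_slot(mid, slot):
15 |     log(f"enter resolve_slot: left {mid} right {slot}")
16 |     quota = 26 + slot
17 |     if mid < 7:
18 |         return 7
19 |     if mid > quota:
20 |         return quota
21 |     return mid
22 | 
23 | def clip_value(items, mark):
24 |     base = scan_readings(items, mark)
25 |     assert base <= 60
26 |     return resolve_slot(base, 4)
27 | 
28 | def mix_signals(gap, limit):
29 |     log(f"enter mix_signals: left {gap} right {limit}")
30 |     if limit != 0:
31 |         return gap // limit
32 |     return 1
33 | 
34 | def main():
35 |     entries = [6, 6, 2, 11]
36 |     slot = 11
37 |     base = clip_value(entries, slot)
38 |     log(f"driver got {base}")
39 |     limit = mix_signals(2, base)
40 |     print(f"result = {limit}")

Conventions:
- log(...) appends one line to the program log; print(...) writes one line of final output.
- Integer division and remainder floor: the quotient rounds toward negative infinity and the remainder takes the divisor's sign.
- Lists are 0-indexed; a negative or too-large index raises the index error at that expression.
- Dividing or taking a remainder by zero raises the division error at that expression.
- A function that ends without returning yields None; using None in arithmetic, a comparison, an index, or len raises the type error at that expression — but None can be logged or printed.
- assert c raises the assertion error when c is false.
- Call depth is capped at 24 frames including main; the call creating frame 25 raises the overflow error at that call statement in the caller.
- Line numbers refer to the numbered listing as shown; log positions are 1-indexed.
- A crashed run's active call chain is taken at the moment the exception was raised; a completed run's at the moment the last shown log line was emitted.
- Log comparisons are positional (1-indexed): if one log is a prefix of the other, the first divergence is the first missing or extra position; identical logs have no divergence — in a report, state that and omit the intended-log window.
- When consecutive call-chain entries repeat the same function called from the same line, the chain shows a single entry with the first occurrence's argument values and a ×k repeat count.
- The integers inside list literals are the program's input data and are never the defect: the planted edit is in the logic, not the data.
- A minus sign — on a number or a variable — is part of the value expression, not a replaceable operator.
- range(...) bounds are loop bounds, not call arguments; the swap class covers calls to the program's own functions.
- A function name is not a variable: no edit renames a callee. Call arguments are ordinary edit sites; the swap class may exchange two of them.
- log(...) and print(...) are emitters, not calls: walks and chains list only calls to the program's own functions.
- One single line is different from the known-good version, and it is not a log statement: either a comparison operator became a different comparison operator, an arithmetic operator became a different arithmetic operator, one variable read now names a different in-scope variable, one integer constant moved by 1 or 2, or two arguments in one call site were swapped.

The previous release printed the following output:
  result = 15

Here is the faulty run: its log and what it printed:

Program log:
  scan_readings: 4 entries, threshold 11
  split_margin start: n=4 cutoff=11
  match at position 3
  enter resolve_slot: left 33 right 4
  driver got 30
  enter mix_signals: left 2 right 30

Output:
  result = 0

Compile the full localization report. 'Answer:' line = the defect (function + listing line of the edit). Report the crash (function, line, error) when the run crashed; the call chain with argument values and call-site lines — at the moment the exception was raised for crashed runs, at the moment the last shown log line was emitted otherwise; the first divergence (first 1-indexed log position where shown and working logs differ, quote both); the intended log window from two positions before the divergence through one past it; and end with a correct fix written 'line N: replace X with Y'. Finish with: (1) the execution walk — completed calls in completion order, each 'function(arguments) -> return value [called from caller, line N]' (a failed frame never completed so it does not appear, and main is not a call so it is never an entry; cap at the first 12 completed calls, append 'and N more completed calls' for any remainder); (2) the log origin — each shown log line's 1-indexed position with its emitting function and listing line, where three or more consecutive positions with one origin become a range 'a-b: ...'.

Answer: the defect is in main at line 39.
The tell: Position 6 is the first bad log line: 'enter mix_signals: left 2 right 30' should read 'enter mix_signals: left 30 right 2'.
Call chain: main -> mix_signals(2, 30) (called at line 39).
First divergence: position 6 — the shown line 'enter mix_signals: left 2 right 30' should read 'enter mix_signals: left 30 right 2'.
Intended log window:
  4: enter resolve_slot: left 33 right 4
  5: driver got 30
  6: enter mix_signals: left 30 right 2
Execution walk:
  split_margin([6, 6, 2, 11], 11) -> 3  [called from scan_readings, line 9]
  scan_readings([6, 6, 2, 11], 11) -> 33  [called from clip_value, line 24]
  resolve_slot(33, 4) -> 30  [called from clip_value, line 26]
  clip_value([6, 6, 2, 11], 11) -> 30  [called from main, line 37]
  mix_signals(2, 30) -> 0  [called from main, line 39]
Log origins:
  1: emitted by scan_readings (line 8)
  2: emitted by split_margin (line 2)
  3: emitted by scan_readings (line 10)
  4: emitted by resolve_slot (line 15)
  5: emitted by main (line 38)
  6: emitted by mix_signals (line 29)
A correct fix: line 39: replace `mix_signals(2, base)` with `mix_signals(base, 2)`.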